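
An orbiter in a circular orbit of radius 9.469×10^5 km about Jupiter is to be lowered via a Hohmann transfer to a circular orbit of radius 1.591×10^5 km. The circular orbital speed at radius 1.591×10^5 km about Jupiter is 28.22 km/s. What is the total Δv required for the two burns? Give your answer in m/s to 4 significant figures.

From the circular-orbit relation v² = μ/r at r = 1.591×10^5 km: μ = v²r = (28.22)² × 1.591×10^5 = 1.26702×10^8 km³/s².
Transfer-ellipse semi-major axis a_t = (r₁ + r₂)/2 = (9.469×10^5 + 1.591×10^5)/2 = 5.530×10^5 km.
Circular speed at r₁: v₁ = √(μ/r₁) = √(1.26702×10^8/9.469×10^5) = 11.568 km/s.
On the transfer ellipse at r₁, v² = μ(2/r − 1/a) gives v_a = √[μ(2/r₁ − 1/a_t)] = 6.2046 km/s.
First burn Δv₁ = |v_a − v₁| = 5.363 km/s.
Circular speed at r₂: v₂ = √(μ/r₂) = 28.220 km/s.
Transfer-orbit speed at r₂: v_p = √[μ(2/r₂ − 1/a_t)] = 36.927 km/s.
Second burn Δv₂ = |v₂ − v_p| = 8.707 km/s.
Total Δv = Δv₁ + Δv₂ = 14.07 km/s.

Δv = 14070 m/s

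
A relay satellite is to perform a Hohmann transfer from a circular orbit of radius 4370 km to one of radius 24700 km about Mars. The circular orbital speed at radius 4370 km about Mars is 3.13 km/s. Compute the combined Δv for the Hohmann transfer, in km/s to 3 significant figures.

Δv = 1.54 km/s

From the circular-orbit relation v² = μ/r at r = 4370 km: μ = v²r = (3.13)² × 4370 = 42812.5 km³/s².
The Hohmann ellipse has a_t = (r₁ + r₂)/2 = 14535 km.
At r₁ the circular-orbit speed is v₁ = √(μ/r₁) = 3.1300 km/s.
On the transfer ellipse at r₁, vis-viva gives v_p = √[μ(2/r₁ − 1/a_t)] = 4.0802 km/s.
First burn Δv₁ = |v_p − v₁| = 0.9502 km/s.
Circular speed at r₂: v₂ = √(μ/r₂) = 1.31655 km/s.
Transfer-orbit speed at r₂: v_a = √[μ(2/r₂ − 1/a_t)] = 0.721888 km/s.
Second burn Δv₂ = |v₂ − v_a| = 0.5947 km/s.
Total Δv = Δv₁ + Δv₂ = 1.545 km/s.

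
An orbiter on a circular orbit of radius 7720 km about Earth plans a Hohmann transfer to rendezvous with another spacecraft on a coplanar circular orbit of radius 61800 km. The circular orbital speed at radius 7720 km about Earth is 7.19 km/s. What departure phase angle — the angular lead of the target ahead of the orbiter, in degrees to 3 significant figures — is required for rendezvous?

φ = 104°

From the circular-orbit relation v² = μ/r at r = 7720 km: μ = v²r = (7.19)² × 7720 = 3.99094×10^5 km³/s².
The Hohmann ellipse has a_t = (r₁ + r₂)/2 = 34760 km.
Transfer time t = π√(a_t³/μ) = 32228 s.
Target angular speed ω₂ = √(μ/r₂³) = 4.1120×10^-5 rad/s.
Angle swept by the target during transfer: ω₂·t = 1.3252 rad = 75.93°.
Arrival is 180° from departure on the ellipse, so φ = 180° − 75.93° = 104°.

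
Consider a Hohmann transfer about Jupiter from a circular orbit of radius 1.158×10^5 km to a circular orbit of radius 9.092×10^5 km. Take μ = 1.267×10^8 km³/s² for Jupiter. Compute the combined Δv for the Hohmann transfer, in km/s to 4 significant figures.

Semi-major axis of the transfer orbit: a_t = (1.158×10^5 + 9.092×10^5)/2 = 5.125×10^5 km.
At r₁ the circular-orbit speed is v₁ = √(μ/r₁) = 33.08 km/s.
On the transfer ellipse at r₁, vis-viva gives v_p = √[μ(2/r₁ − 1/a_t)] = 44.06 km/s.
First burn Δv₁ = |v_p − v₁| = 10.98 km/s.
At r₂, v₂ = √(μ/r₂) = 11.8048 km/s.
Transfer-orbit speed at r₂: v_a = √[μ(2/r₂ − 1/a_t)] = 5.61133 km/s.
Second burn Δv₂ = |v₂ − v_a| = 6.193 km/s.
Δv = Δv₁ + Δv₂ = 10.98 + 6.193 = 17.17 km/s.

Δv = 17.17 km/s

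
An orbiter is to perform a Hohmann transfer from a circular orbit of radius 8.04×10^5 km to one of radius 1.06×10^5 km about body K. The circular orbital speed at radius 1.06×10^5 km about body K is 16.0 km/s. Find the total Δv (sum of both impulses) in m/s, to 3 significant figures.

Δv = 8270 m/s

From the circular-orbit relation v² = μ/r at r = 1.06×10^5 km: μ = v²r = (16.0)² × 1.06×10^5 = 2.71360×10^7 km³/s².
Transfer-ellipse semi-major axis a_t = (r₁ + r₂)/2 = (8.040×10^5 + 1.060×10^5)/2 = 4.550×10^5 km.
At r₁ the circular-orbit speed is v₁ = √(μ/r₁) = 5.80958 km/s.
On the transfer ellipse at r₁, vis-viva gives v_a = √[μ(2/r₁ − 1/a_t)] = 2.80409 km/s.
First burn Δv₁ = |v_a − v₁| = 3.005 km/s.
Circular speed at r₂: v₂ = √(μ/r₂) = 16.000 km/s.
Transfer-orbit speed at r₂: v_p = √[μ(2/r₂ − 1/a_t)] = 21.269 km/s.
Second burn Δv₂ = |v₂ − v_p| = 5.269 km/s.
Δv = Δv₁ + Δv₂ = 3.005 + 5.269 = 8.274 km/s.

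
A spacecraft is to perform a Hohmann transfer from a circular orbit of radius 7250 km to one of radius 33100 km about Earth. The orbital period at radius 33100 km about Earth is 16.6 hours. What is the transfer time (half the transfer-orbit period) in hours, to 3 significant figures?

From Kepler's third law T² = 4π²r³/μ at r = 33100 km, T = 16.6 hours = 16.6 × 3600 s = 59760 s: μ = 4π²r³/T² = 4.00888×10^5 km³/s².
Transfer-ellipse semi-major axis a_t = (r₁ + r₂)/2 = (7250 + 33100)/2 = 20175 km.
Half the transfer-orbit period gives t = π√(a_t³/μ) = 14220 s.
Converting: 14220 s ÷ 3600 s/hour = 3.95 hours.

t = 3.95 hours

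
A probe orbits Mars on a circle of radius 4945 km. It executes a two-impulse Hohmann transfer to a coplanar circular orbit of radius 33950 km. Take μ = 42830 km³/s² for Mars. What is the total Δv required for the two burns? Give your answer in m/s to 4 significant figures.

Δv = 1502 m/s

Transfer-ellipse semi-major axis a_t = (r₁ + r₂)/2 = (4945 + 33950)/2 = 19447.5 km.
Circular speed at r₁: v₁ = √(μ/r₁) = √(42830/4945) = 2.9430 km/s.
On the transfer ellipse at r₁, vis-viva equation gives v_p = √[μ(2/r₁ − 1/a_t)] = 3.8885 km/s.
First burn Δv₁ = |v_p − v₁| = 0.9455 km/s.
Circular speed at r₂: v₂ = √(μ/r₂) = 1.1232 km/s.
Transfer-orbit speed at r₂: v_a = √[μ(2/r₂ − 1/a_t)] = 0.56638 km/s.
Second burn Δv₂ = |v₂ − v_a| = 0.5568 km/s.
Total Δv = Δv₁ + Δv₂ = 1.502 km/s.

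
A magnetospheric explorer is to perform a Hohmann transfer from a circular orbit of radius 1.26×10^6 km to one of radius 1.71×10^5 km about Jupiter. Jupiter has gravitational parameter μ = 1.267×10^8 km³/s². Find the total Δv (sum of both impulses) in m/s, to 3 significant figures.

The Hohmann ellipse has a_t = (r₁ + r₂)/2 = 7.155×10^5 km.
At r₁ the circular-orbit speed is v₁ = √(μ/r₁) = 10.0277 km/s.
On the transfer ellipse at r₁, v² = μ(2/r − 1/a) gives v_a = √[μ(2/r₁ − 1/a_t)] = 4.90226 km/s.
First burn Δv₁ = |v_a − v₁| = 5.125 km/s.
Circular speed at r₂: v₂ = √(μ/r₂) = 27.220 km/s.
Transfer-orbit speed at r₂: v_p = √[μ(2/r₂ − 1/a_t)] = 36.122 km/s.
Second burn Δv₂ = |v₂ − v_p| = 8.902 km/s.
Total Δv = Δv₁ + Δv₂ = 14.03 km/s.

Δv = 14000 m/s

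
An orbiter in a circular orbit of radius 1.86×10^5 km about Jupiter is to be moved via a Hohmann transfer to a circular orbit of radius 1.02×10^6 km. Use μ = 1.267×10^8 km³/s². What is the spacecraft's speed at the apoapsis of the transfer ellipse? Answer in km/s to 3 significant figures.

v = 6.19 km/s

The Hohmann ellipse has a_t = (r₁ + r₂)/2 = 6.030×10^5 km.
At apoapsis, r = 1.020×10^6 km.
Applying v² = μ(2/r − 1/a_t): v = 6.190 km/s.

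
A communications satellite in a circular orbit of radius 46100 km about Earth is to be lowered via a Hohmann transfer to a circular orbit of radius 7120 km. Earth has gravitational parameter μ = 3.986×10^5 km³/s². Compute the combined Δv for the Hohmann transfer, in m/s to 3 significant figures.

Δv = 3790 m/s

Semi-major axis of the transfer orbit: a_t = (46100 + 7120)/2 = 26610 km.
At r₁ the circular-orbit speed is v₁ = √(μ/r₁) = 2.940 km/s.
On the transfer ellipse at r₁, v² = μ(2/r − 1/a) gives v_a = √[μ(2/r₁ − 1/a_t)] = 1.521 km/s.
First burn Δv₁ = |v_a − v₁| = 1.419 km/s.
Circular speed at r₂: v₂ = √(μ/r₂) = 7.482 km/s.
Transfer-orbit speed at r₂: v_p = √[μ(2/r₂ − 1/a_t)] = 9.848 km/s.
Second burn Δv₂ = |v₂ − v_p| = 2.366 km/s.
Δv = Δv₁ + Δv₂ = 1.419 + 2.366 = 3.785 km/s.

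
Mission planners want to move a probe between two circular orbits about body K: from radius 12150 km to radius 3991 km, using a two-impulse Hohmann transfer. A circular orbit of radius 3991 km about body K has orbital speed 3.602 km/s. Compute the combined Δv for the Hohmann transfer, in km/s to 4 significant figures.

From the circular-orbit relation v² = μ/r at r = 3991 km: μ = v²r = (3.602)² × 3991 = 51780.8 km³/s².
Semi-major axis of the transfer orbit: a_t = (12150 + 3991)/2 = 8070.5 km.
At r₁ the circular-orbit speed is v₁ = √(μ/r₁) = 2.0644 km/s.
Transfer-orbit speed at r₁ (v² = μ(2/r − 1/a)): v_a = √[μ(2/r₁ − 1/a_t)] = 1.4517 km/s.
First burn Δv₁ = |v_a − v₁| = 0.6127 km/s.
Circular speed at r₂: v₂ = √(μ/r₂) = 3.6020 km/s.
Transfer-orbit speed at r₂: v_p = √[μ(2/r₂ − 1/a_t)] = 4.4196 km/s.
Second burn Δv₂ = |v₂ − v_p| = 0.8176 km/s.
Δv = Δv₁ + Δv₂ = 0.6127 + 0.8176 = 1.430 km/s.

Δv = 1.430 km/s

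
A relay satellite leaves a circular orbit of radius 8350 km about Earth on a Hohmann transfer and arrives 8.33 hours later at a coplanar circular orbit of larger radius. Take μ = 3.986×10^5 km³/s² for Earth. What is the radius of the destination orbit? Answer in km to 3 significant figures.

Transfer time t = 8.33 hours = 29988 s, and t = π√(a_t³/μ).
So a_t = (μ t²/π²)^(1/3) = (3.986×10^5 × (29988)² / π²)^(1/3) = 33116 km.
Since a_t = (r₁ + r₂)/2, r₂ = 2a_t − r₁ = 2×33116 − 8350 = 57882 km.

r₂ = 57900 km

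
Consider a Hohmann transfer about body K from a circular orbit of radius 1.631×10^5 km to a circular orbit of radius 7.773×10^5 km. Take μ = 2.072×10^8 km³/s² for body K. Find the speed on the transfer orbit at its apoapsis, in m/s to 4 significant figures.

Transfer-ellipse semi-major axis a_t = (r₁ + r₂)/2 = (1.631×10^5 + 7.773×10^5)/2 = 4.702×10^5 km.
The apoapsis of the transfer ellipse is at r = 7.773×10^5 km.
Applying v² = μ(2/r − 1/a_t): v = 9.616 km/s.

v = 9616 m/s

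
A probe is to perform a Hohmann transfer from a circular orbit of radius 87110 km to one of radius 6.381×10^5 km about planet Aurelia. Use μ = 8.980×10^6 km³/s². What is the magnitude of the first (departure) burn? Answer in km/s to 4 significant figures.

Transfer-ellipse semi-major axis a_t = (r₁ + r₂)/2 = (87110 + 6.381×10^5)/2 = 3.62605×10^5 km.
Circular speed at r = 87110 km: v_c = √(μ/r) = 10.153 km/s.
Vis-viva on the transfer ellipse at r = 87110 km gives v_t = √[μ(2/r − 1/a_t)] = 13.469 km/s.
Δv₁ = |v_t − v_c| = |13.469 − 10.153| = 3.316 km/s.

Δv₁ = 3.316 km/s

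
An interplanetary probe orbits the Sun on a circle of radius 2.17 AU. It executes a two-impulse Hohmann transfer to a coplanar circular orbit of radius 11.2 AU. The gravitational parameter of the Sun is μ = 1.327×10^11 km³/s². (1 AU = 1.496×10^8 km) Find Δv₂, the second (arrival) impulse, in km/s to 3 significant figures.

In km: r₁ = 2.17 × 1.496×10^8 = 3.24632×10^8 km; r₂ = 11.2 × 1.496×10^8 = 1.67552×10^9 km.
Transfer-ellipse semi-major axis a_t = (r₁ + r₂)/2 = (3.24632×10^8 + 1.67552×10^9)/2 = 1.000076×10^9 km.
Circular speed at r = 1.67552×10^9 km: v_c = √(μ/r) = 8.899 km/s.
Transfer-orbit speed at the same r (vis-viva, a = a_t): v_t = √[μ(2/r − 1/a_t)] = 5.070 km/s.
Δv₂ = |v_t − v_c| = |5.070 − 8.899| = 3.829 km/s.

Δv₂ = 3.83 km/s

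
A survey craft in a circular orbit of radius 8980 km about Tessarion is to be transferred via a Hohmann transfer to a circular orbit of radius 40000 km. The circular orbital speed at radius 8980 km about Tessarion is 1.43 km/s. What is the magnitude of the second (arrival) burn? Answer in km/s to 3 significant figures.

Δv₂ = 0.267 km/s

From the circular-orbit relation v² = μ/r at r = 8980 km: μ = v²r = (1.43)² × 8980 = 18363.2 km³/s².
Semi-major axis of the transfer orbit: a_t = (8980 + 40000)/2 = 24490 km.
Circular speed at r = 40000 km: v_c = √(μ/r) = 0.6776 km/s.
Vis-viva on the transfer ellipse at r = 40000 km gives v_t = √[μ(2/r − 1/a_t)] = 0.4103 km/s.
Δv₂ = |v_t − v_c| = |0.4103 − 0.6776| = 0.2673 km/s.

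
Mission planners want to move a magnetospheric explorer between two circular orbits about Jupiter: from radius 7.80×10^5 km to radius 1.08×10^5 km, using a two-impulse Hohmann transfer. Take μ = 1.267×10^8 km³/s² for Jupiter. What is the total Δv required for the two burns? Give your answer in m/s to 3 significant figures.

Semi-major axis of the transfer orbit: a_t = (7.800×10^5 + 1.080×10^5)/2 = 4.440×10^5 km.
At r₁ the circular-orbit speed is v₁ = √(μ/r₁) = 12.745 km/s.
On the transfer ellipse at r₁, vis-viva gives v_a = √[μ(2/r₁ − 1/a_t)] = 6.2858 km/s.
First burn Δv₁ = |v_a − v₁| = 6.459 km/s.
Circular speed at r₂: v₂ = √(μ/r₂) = 34.25 km/s.
Transfer-orbit speed at r₂: v_p = √[μ(2/r₂ − 1/a_t)] = 45.40 km/s.
Second burn Δv₂ = |v₂ − v_p| = 11.15 km/s.
Total Δv = Δv₁ + Δv₂ = 17.61 km/s.

Δv = 17600 m/s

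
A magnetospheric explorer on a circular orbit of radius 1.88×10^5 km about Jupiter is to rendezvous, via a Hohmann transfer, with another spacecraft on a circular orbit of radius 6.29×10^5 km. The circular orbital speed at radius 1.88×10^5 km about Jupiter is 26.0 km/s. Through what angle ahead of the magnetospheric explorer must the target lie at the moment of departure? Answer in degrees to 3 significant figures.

φ = 85.8°

From the circular-orbit relation v² = μ/r at r = 1.88×10^5 km: μ = v²r = (26.0)² × 1.88×10^5 = 1.27088×10^8 km³/s².
Semi-major axis of the transfer orbit: a_t = (1.880×10^5 + 6.290×10^5)/2 = 4.085×10^5 km.
Transfer time t = π√(a_t³/μ) = 72759 s.
The target's mean motion on its circular orbit is ω₂ = √(μ/r₂³) = 2.2598×10^-5 rad/s.
Angle swept by the target during transfer: ω₂·t = 1.6442 rad = 94.21°.
The magnetospheric explorer traverses 180° on the transfer ellipse, so the target must lead by 180° − 94.21° = 85.8°.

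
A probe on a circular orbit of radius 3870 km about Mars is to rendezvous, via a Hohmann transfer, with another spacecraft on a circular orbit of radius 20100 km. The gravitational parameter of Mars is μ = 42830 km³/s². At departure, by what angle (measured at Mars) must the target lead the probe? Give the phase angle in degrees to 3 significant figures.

φ = 97.1°

Semi-major axis of the transfer orbit: a_t = (3870 + 20100)/2 = 11985 km.
Transfer time t = π√(a_t³/μ) = 19917 s.
Target angular speed ω₂ = √(μ/r₂³) = 7.2624×10^-5 rad/s.
Angle swept by the target during transfer: ω₂·t = 1.4465 rad = 82.88°.
The probe traverses 180° on the transfer ellipse, so the target must lead by 180° − 82.88° = 97.1°.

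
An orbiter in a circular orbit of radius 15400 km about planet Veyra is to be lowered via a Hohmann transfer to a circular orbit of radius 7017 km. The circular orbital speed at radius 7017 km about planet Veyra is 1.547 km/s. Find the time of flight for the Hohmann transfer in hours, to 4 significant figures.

From the circular-orbit relation v² = μ/r at r = 7017 km: μ = v²r = (1.547)² × 7017 = 16793.1 km³/s².
Semi-major axis of the transfer orbit: a_t = (15400 + 7017)/2 = 11208.5 km.
Half the transfer-orbit period gives t = π√(a_t³/μ) = 28768 s.
Converting: 28768 s ÷ 3600 s/hour = 7.991 hours.

t = 7.991 hours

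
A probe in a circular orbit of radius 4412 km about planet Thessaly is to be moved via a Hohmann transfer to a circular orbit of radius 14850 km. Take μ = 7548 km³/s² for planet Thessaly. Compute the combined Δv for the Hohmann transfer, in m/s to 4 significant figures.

Δv = 546.6 m/s

Transfer-ellipse semi-major axis a_t = (r₁ + r₂)/2 = (4412 + 14850)/2 = 9631 km.
Circular speed at r₁: v₁ = √(μ/r₁) = √(7548/4412) = 1.30797 km/s.
On the transfer ellipse at r₁, vis-viva gives v_p = √[μ(2/r₁ − 1/a_t)] = 1.62415 km/s.
First burn Δv₁ = |v_p − v₁| = 0.3162 km/s.
Circular speed at r₂: v₂ = √(μ/r₂) = 0.7129 km/s.
Transfer-orbit speed at r₂: v_a = √[μ(2/r₂ − 1/a_t)] = 0.4825 km/s.
Second burn Δv₂ = |v₂ − v_a| = 0.2304 km/s.
Δv = Δv₁ + Δv₂ = 0.3162 + 0.2304 = 0.5466 km/s.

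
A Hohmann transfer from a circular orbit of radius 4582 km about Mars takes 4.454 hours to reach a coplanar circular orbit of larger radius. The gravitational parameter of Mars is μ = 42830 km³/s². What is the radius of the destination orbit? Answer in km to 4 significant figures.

r₂ = 16160 km

Transfer time t = 4.454 hours = 16034.4 s, and t = π√(a_t³/μ).
So a_t = (μ t²/π²)^(1/3) = (42830 × (16034.4)² / π²)^(1/3) = 10372 km.
Since a_t = (r₁ + r₂)/2, r₂ = 2a_t − r₁ = 2×10372 − 4582 = 16162 km.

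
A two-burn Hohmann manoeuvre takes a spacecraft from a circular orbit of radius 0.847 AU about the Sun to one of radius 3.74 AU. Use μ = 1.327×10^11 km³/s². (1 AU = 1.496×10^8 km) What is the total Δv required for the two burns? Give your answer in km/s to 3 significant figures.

In km: r₁ = 0.847 × 1.496×10^8 = 1.267112×10^8 km; r₂ = 3.74 × 1.496×10^8 = 5.59504×10^8 km.
The Hohmann ellipse has a_t = (r₁ + r₂)/2 = 3.431076×10^8 km.
Circular speed at r₁: v₁ = √(μ/r₁) = √(1.327×10^11/1.267112×10^8) = 32.361 km/s.
On the transfer ellipse at r₁, vis-viva gives v_p = √[μ(2/r₁ − 1/a_t)] = 41.325 km/s.
First burn Δv₁ = |v_p − v₁| = 8.964 km/s.
Circular speed at r₂: v₂ = √(μ/r₂) = 15.4005 km/s.
Transfer-orbit speed at r₂: v_a = √[μ(2/r₂ − 1/a_t)] = 9.35893 km/s.
Second burn Δv₂ = |v₂ − v_a| = 6.042 km/s.
Δv = Δv₁ + Δv₂ = 8.964 + 6.042 = 15.01 km/s.

Δv = 15.0 km/s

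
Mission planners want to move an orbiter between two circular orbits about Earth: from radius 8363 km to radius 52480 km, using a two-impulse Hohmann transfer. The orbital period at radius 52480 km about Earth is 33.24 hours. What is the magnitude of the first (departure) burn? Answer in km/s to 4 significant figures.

Δv₁ = 2.164 km/s

From Kepler's third law T² = 4π²r³/μ at r = 52480 km, T = 33.24 hours = 33.24 × 3600 s = 1.19664×10^5 s: μ = 4π²r³/T² = 3.98487×10^5 km³/s².
The Hohmann ellipse has a_t = (r₁ + r₂)/2 = 30421.5 km.
Circular speed at r = 8363 km: v_c = √(μ/r) = 6.9028 km/s.
Transfer-orbit speed at the same r (vis-viva, a = a_t): v_t = √[μ(2/r − 1/a_t)] = 9.0664 km/s.
Δv₁ = |v_t − v_c| = |9.0664 − 6.9028| = 2.164 km/s.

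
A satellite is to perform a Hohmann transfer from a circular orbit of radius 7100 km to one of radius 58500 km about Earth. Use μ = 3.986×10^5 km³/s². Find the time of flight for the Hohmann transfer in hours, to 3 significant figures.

t = 8.21 hours

The Hohmann ellipse has a_t = (r₁ + r₂)/2 = 32800 km.
By Kepler's third law the transfer-orbit period is T = 2π√(a_t³/μ), so t = T/2 = 29560 s.
Converting: 29560 s ÷ 3600 s/hour = 8.21 hours.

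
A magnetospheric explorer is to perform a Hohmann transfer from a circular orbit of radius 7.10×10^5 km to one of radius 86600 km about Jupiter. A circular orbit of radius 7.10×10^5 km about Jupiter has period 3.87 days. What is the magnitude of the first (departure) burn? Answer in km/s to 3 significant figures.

From Kepler's third law T² = 4π²r³/μ at r = 7.10×10^5 km, T = 3.87 days = 3.87 × 86400 s = 3.34368×10^5 s: μ = 4π²r³/T² = 1.26382×10^8 km³/s².
Transfer-ellipse semi-major axis a_t = (r₁ + r₂)/2 = (7.100×10^5 + 86600)/2 = 3.983×10^5 km.
On the circular orbit at r = 7.100×10^5 km, v_c = √(μ/r) = 13.342 km/s.
Vis-viva on the transfer ellipse at r = 7.100×10^5 km gives v_t = √[μ(2/r − 1/a_t)] = 6.2211 km/s.
Δv₁ = |v_t − v_c| = |6.2211 − 13.342| = 7.121 km/s.

Δv₁ = 7.12 km/s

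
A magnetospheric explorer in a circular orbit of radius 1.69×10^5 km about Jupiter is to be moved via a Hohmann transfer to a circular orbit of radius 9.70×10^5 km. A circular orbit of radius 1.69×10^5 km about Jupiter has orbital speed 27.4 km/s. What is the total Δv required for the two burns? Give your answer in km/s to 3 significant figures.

Δv = 13.6 km/s

From the circular-orbit relation v² = μ/r at r = 1.69×10^5 km: μ = v²r = (27.4)² × 1.69×10^5 = 1.26878×10^8 km³/s².
The Hohmann ellipse has a_t = (r₁ + r₂)/2 = 5.695×10^5 km.
Circular speed at r₁: v₁ = √(μ/r₁) = √(1.26878×10^8/1.690×10^5) = 27.400 km/s.
Transfer-orbit speed at r₁ (v² = μ(2/r − 1/a)): v_p = √[μ(2/r₁ − 1/a_t)] = 35.759 km/s.
First burn Δv₁ = |v_p − v₁| = 8.359 km/s.
At r₂, v₂ = √(μ/r₂) = 11.437 km/s.
Transfer-orbit speed at r₂: v_a = √[μ(2/r₂ − 1/a_t)] = 6.2302 km/s.
Second burn Δv₂ = |v₂ − v_a| = 5.207 km/s.
Total Δv = Δv₁ + Δv₂ = 13.57 km/s.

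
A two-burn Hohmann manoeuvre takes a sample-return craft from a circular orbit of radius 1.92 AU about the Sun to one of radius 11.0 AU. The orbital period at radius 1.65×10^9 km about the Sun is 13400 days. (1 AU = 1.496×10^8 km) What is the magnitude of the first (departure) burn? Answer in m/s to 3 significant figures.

From Kepler's third law T² = 4π²r³/μ at r = 1.65×10^9 km, T = 13400 days = 13400 × 86400 s = 1.15776×10^9 s: μ = 4π²r³/T² = 1.32304×10^11 km³/s².
In km: r₁ = 1.92 × 1.496×10^8 = 2.87232×10^8 km; r₂ = 11.0 × 1.496×10^8 = 1.6456×10^9 km.
Semi-major axis of the transfer orbit: a_t = (2.87232×10^8 + 1.6456×10^9)/2 = 9.66416×10^8 km.
On the circular orbit at r = 2.87232×10^8 km, v_c = √(μ/r) = 21.462 km/s.
Transfer-orbit speed at the same r (vis-viva, a = a_t): v_t = √[μ(2/r − 1/a_t)] = 28.006 km/s.
Δv₁ = |v_t − v_c| = |28.006 − 21.462| = 6.544 km/s.

Δv₁ = 6540 m/s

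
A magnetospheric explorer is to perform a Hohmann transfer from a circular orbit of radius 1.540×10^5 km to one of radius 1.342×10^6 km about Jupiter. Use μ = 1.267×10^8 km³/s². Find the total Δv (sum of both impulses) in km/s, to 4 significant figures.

The Hohmann ellipse has a_t = (r₁ + r₂)/2 = 7.480×10^5 km.
Circular speed at r₁: v₁ = √(μ/r₁) = √(1.267×10^8/1.540×10^5) = 28.68322 km/s.
Transfer-orbit speed at r₁ (vis-viva equation): v_p = √[μ(2/r₁ − 1/a_t)] = 38.41965 km/s.
First burn Δv₁ = |v_p − v₁| = 9.736 km/s.
At r₂, v₂ = √(μ/r₂) = 9.717 km/s.
Transfer-orbit speed at r₂: v_a = √[μ(2/r₂ − 1/a_t)] = 4.409 km/s.
Second burn Δv₂ = |v₂ − v_a| = 5.308 km/s.
Δv = Δv₁ + Δv₂ = 9.736 + 5.308 = 15.04 km/s.

Δv = 15.04 km/s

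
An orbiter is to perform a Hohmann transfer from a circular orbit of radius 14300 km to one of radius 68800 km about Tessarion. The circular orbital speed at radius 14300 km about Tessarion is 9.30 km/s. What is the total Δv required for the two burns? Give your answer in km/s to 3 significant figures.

From the circular-orbit relation v² = μ/r at r = 14300 km: μ = v²r = (9.30)² × 14300 = 1.23681×10^6 km³/s².
The Hohmann ellipse has a_t = (r₁ + r₂)/2 = 41550 km.
At r₁ the circular-orbit speed is v₁ = √(μ/r₁) = 9.3000 km/s.
Transfer-orbit speed at r₁ (vis-viva equation): v_p = √[μ(2/r₁ − 1/a_t)] = 11.967 km/s.
First burn Δv₁ = |v_p − v₁| = 2.667 km/s.
At r₂, v₂ = √(μ/r₂) = 4.240 km/s.
Transfer-orbit speed at r₂: v_a = √[μ(2/r₂ − 1/a_t)] = 2.487 km/s.
Second burn Δv₂ = |v₂ − v_a| = 1.753 km/s.
Total Δv = Δv₁ + Δv₂ = 4.420 km/s.

Δv = 4.42 km/s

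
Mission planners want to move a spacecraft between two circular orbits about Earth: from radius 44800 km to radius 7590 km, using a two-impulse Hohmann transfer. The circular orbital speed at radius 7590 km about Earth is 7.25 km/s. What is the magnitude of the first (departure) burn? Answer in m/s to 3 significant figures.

From the circular-orbit relation v² = μ/r at r = 7590 km: μ = v²r = (7.25)² × 7590 = 3.98949×10^5 km³/s².
Semi-major axis of the transfer orbit: a_t = (44800 + 7590)/2 = 26195 km.
Circular speed at r = 44800 km: v_c = √(μ/r) = 2.984 km/s.
Vis-viva on the transfer ellipse at r = 44800 km gives v_t = √[μ(2/r − 1/a_t)] = 1.606 km/s.
Δv₁ = |v_t − v_c| = |1.606 − 2.984| = 1.378 km/s.

Δv₁ = 1380 m/s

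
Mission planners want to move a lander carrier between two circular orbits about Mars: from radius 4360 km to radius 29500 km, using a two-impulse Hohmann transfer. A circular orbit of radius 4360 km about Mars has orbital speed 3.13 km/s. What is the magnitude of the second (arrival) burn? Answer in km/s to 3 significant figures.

From the circular-orbit relation v² = μ/r at r = 4360 km: μ = v²r = (3.13)² × 4360 = 42714.5 km³/s².
Transfer-ellipse semi-major axis a_t = (r₁ + r₂)/2 = (4360 + 29500)/2 = 16930 km.
Circular speed at r = 29500 km: v_c = √(μ/r) = 1.20331 km/s.
Transfer-orbit speed at the same r (vis-viva, a = a_t): v_t = √[μ(2/r − 1/a_t)] = 0.610649 km/s.
Δv₂ = |v_t − v_c| = |0.610649 − 1.20331| = 0.5927 km/s.

Δv₂ = 0.593 km/s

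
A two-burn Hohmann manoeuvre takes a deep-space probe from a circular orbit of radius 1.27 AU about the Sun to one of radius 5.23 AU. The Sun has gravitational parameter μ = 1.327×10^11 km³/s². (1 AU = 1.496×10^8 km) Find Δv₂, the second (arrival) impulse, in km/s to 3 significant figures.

Δv₂ = 4.88 km/s

In km: r₁ = 1.27 × 1.496×10^8 = 1.89992×10^8 km; r₂ = 5.23 × 1.496×10^8 = 7.82408×10^8 km.
Semi-major axis of the transfer orbit: a_t = (1.89992×10^8 + 7.82408×10^8)/2 = 4.862×10^8 km.
Circular speed at r = 7.82408×10^8 km: v_c = √(μ/r) = 13.023 km/s.
Vis-viva on the transfer ellipse at r = 7.82408×10^8 km gives v_t = √[μ(2/r − 1/a_t)] = 8.1410 km/s.
Δv₂ = |v_t − v_c| = |8.1410 − 13.023| = 4.882 km/s.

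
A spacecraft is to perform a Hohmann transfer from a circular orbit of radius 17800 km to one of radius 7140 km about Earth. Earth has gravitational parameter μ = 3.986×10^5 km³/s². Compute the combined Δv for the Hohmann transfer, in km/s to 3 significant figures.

Transfer-ellipse semi-major axis a_t = (r₁ + r₂)/2 = (17800 + 7140)/2 = 12470 km.
At r₁ the circular-orbit speed is v₁ = √(μ/r₁) = 4.7322 km/s.
On the transfer ellipse at r₁, v² = μ(2/r − 1/a) gives v_a = √[μ(2/r₁ − 1/a_t)] = 3.5808 km/s.
First burn Δv₁ = |v_a − v₁| = 1.15140 km/s.
Circular speed at r₂: v₂ = √(μ/r₂) = 7.47170 km/s.
Transfer-orbit speed at r₂: v_p = √[μ(2/r₂ − 1/a_t)] = 8.92681 km/s.
Second burn Δv₂ = |v₂ − v_p| = 1.45511 km/s.
Total Δv = Δv₁ + Δv₂ = 2.607 km/s.

Δv = 2.61 km/s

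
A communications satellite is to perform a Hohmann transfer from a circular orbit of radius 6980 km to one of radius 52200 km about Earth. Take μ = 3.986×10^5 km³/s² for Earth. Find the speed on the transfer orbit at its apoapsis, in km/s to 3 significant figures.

v = 1.34 km/s

Semi-major axis of the transfer orbit: a_t = (6980 + 52200)/2 = 29590 km.
The apoapsis of the transfer ellipse is at r = 52200 km.
Applying v² = μ(2/r − 1/a_t): v = 1.342 km/s.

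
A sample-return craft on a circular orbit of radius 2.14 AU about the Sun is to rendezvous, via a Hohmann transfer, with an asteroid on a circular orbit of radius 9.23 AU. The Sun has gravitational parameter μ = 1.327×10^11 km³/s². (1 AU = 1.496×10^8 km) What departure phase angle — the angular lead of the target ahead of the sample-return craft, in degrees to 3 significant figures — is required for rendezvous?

φ = 93.0°

In km: r₁ = 2.14 × 1.496×10^8 = 3.20144×10^8 km; r₂ = 9.23 × 1.496×10^8 = 1.380808×10^9 km.
Semi-major axis of the transfer orbit: a_t = (3.20144×10^8 + 1.380808×10^9)/2 = 8.50476×10^8 km.
The half-period of the transfer ellipse is t = π√(a_t³/μ) = 2.1390×10^8 s.
The target's mean motion on its circular orbit is ω₂ = √(μ/r₂³) = 7.0996×10^-9 rad/s.
Angle swept by the target during transfer: ω₂·t = 1.5186 rad = 87.01°.
Arrival is 180° from departure on the ellipse, so φ = 180° − 87.01° = 93.0°.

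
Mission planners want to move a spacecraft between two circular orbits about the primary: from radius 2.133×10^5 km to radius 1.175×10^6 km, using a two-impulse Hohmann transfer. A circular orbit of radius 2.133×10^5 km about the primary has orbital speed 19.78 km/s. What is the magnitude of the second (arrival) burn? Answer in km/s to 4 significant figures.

From the circular-orbit relation v² = μ/r at r = 2.133×10^5 km: μ = v²r = (19.78)² × 2.133×10^5 = 8.34533×10^7 km³/s².
Transfer-ellipse semi-major axis a_t = (r₁ + r₂)/2 = (2.133×10^5 + 1.175×10^6)/2 = 6.9415×10^5 km.
Circular speed at r = 1.175×10^6 km: v_c = √(μ/r) = 8.428 km/s.
Vis-viva on the transfer ellipse at r = 1.175×10^6 km gives v_t = √[μ(2/r − 1/a_t)] = 4.672 km/s.
Δv₂ = |v_t − v_c| = |4.672 − 8.428| = 3.756 km/s.

Δv₂ = 3.756 km/s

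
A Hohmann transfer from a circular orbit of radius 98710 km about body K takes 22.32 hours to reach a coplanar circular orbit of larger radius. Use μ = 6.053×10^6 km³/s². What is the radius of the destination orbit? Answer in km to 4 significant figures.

r₂ = 2.177×10^5 km

Transfer time t = 22.32 hours = 80352 s, and t = π√(a_t³/μ).
So a_t = (μ t²/π²)^(1/3) = (6.053×10^6 × (80352)² / π²)^(1/3) = 1.5821×10^5 km.
Since a_t = (r₁ + r₂)/2, r₂ = 2a_t − r₁ = 2×1.5821×10^5 − 98710 = 2.1771×10^5 km.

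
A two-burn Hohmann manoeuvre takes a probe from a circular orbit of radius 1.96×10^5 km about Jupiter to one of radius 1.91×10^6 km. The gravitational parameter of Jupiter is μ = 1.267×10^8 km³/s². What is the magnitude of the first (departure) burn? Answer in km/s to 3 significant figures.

The Hohmann ellipse has a_t = (r₁ + r₂)/2 = 1.053×10^6 km.
On the circular orbit at r = 1.960×10^5 km, v_c = √(μ/r) = 25.425 km/s.
Vis-viva on the transfer ellipse at r = 1.960×10^5 km gives v_t = √[μ(2/r − 1/a_t)] = 34.242 km/s.
Δv₁ = |v_t − v_c| = |34.242 − 25.425| = 8.817 km/s.

Δv₁ = 8.82 km/s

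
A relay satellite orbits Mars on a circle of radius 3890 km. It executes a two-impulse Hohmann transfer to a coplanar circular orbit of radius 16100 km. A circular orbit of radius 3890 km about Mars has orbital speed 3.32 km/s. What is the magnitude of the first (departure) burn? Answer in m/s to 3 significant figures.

From the circular-orbit relation v² = μ/r at r = 3890 km: μ = v²r = (3.32)² × 3890 = 42877.1 km³/s².
The Hohmann ellipse has a_t = (r₁ + r₂)/2 = 9995 km.
On the circular orbit at r = 3890 km, v_c = √(μ/r) = 3.3200 km/s.
Vis-viva on the transfer ellipse at r = 3890 km gives v_t = √[μ(2/r − 1/a_t)] = 4.2137 km/s.
Δv₁ = |v_t − v_c| = |4.2137 − 3.3200| = 0.8937 km/s.

Δv₁ = 894 m/s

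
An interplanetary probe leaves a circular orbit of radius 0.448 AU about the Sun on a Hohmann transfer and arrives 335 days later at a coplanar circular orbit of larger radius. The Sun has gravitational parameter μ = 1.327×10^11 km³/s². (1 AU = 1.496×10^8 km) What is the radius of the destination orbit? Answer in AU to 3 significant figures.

In km: r₁ = 0.448 × 1.496×10^8 = 6.70208×10^7 km.
Transfer time t = 335 days = 2.8944×10^7 s, and t = π√(a_t³/μ).
So a_t = (μ t²/π²)^(1/3) = (1.327×10^11 × (2.8944×10^7)² / π²)^(1/3) = 2.2416×10^8 km.
Since a_t = (r₁ + r₂)/2, r₂ = 2a_t − r₁ = 2×2.2416×10^8 − 6.70208×10^7 = 3.812992×10^8 km.
In AU: r₂ = 3.812992×10^8 / 1.496×10^8 = 2.55 AU.

r₂ = 2.55 AU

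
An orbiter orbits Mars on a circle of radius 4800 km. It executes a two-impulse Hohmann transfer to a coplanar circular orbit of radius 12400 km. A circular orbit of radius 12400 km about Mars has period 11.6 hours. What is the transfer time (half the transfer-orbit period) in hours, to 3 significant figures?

From Kepler's third law T² = 4π²r³/μ at r = 12400 km, T = 11.6 hours = 11.6 × 3600 s = 41760 s: μ = 4π²r³/T² = 43162.2 km³/s².
Semi-major axis of the transfer orbit: a_t = (4800 + 12400)/2 = 8600 km.
By Kepler's third law the transfer-orbit period is T = 2π√(a_t³/μ), so t = T/2 = 12060 s.
Converting: 12060 s ÷ 3600 s/hour = 3.35 hours.

t = 3.35 hours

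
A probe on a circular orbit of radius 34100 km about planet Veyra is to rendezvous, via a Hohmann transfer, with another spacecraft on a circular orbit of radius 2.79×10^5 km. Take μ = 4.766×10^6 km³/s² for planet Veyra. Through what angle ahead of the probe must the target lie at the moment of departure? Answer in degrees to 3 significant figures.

The Hohmann ellipse has a_t = (r₁ + r₂)/2 = 1.5655×10^5 km.
Transfer time t = π√(a_t³/μ) = 89136 s.
The target's mean motion on its circular orbit is ω₂ = √(μ/r₂³) = 1.4814×10^-5 rad/s.
Angle swept by the target during transfer: ω₂·t = 1.3205 rad = 75.66°.
The probe traverses 180° on the transfer ellipse, so the target must lead by 180° − 75.66° = 104°.

φ = 104°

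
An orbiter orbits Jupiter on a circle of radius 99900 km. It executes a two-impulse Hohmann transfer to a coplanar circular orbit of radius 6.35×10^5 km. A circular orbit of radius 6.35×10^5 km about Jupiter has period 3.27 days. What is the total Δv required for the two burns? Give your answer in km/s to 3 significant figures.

Δv = 18.0 km/s

From Kepler's third law T² = 4π²r³/μ at r = 6.35×10^5 km, T = 3.27 days = 3.27 × 86400 s = 2.82528×10^5 s: μ = 4π²r³/T² = 1.26636×10^8 km³/s².
The Hohmann ellipse has a_t = (r₁ + r₂)/2 = 3.6745×10^5 km.
At r₁ the circular-orbit speed is v₁ = √(μ/r₁) = 35.60 km/s.
Transfer-orbit speed at r₁ (v² = μ(2/r − 1/a)): v_p = √[μ(2/r₁ − 1/a_t)] = 46.80 km/s.
First burn Δv₁ = |v_p − v₁| = 11.20 km/s.
At r₂, v₂ = √(μ/r₂) = 14.122 km/s.
Transfer-orbit speed at r₂: v_a = √[μ(2/r₂ − 1/a_t)] = 7.3634 km/s.
Second burn Δv₂ = |v₂ − v_a| = 6.759 km/s.
Total Δv = Δv₁ + Δv₂ = 17.96 km/s.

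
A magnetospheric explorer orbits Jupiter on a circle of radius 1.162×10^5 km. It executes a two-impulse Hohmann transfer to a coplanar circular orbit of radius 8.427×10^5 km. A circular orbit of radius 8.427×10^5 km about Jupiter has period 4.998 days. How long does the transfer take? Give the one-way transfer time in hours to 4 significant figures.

t = 25.74 hours

From Kepler's third law T² = 4π²r³/μ at r = 8.427×10^5 km, T = 4.998 days = 4.998 × 86400 s = 4.318272×10^5 s: μ = 4π²r³/T² = 1.26695×10^8 km³/s².
The Hohmann ellipse has a_t = (r₁ + r₂)/2 = 4.7945×10^5 km.
Transfer time t = π√(a_t³/μ) = π√((4.7945×10^5)³ / 1.26695×10^8) = 92660 s.
Converting: 92660 s ÷ 3600 s/hour = 25.74 hours.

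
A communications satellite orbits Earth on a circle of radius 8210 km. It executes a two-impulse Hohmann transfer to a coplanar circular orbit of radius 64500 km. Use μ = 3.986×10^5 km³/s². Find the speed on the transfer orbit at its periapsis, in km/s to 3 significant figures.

The Hohmann ellipse has a_t = (r₁ + r₂)/2 = 36355 km.
The periapsis of the transfer ellipse is at r = 8210 km.
Applying v² = μ(2/r − 1/a_t): v = 9.281 km/s.

v = 9.28 km/s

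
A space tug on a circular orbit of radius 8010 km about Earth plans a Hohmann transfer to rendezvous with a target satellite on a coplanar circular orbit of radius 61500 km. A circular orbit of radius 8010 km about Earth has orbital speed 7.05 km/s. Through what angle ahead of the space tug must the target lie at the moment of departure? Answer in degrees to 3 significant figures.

From the circular-orbit relation v² = μ/r at r = 8010 km: μ = v²r = (7.05)² × 8010 = 3.98117×10^5 km³/s².
The Hohmann ellipse has a_t = (r₁ + r₂)/2 = 34755 km.
Transfer time t = π√(a_t³/μ) = 32260 s.
The target's mean motion on its circular orbit is ω₂ = √(μ/r₂³) = 4.137×10^-5 rad/s.
Angle swept by the target during transfer: ω₂·t = 1.3346 rad = 76.47°.
Arrival is 180° from departure on the ellipse, so φ = 180° − 76.47° = 104°.

φ = 104°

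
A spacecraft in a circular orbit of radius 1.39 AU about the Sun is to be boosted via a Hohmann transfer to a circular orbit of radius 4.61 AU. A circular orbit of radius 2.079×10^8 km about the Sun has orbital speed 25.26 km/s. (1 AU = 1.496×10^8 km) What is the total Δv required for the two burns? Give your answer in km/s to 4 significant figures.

From the circular-orbit relation v² = μ/r at r = 2.079×10^8 km: μ = v²r = (25.26)² × 2.079×10^8 = 1.32654×10^11 km³/s².
In km: r₁ = 1.39 × 1.496×10^8 = 2.07944×10^8 km; r₂ = 4.61 × 1.496×10^8 = 6.89656×10^8 km.
Transfer-ellipse semi-major axis a_t = (r₁ + r₂)/2 = (2.07944×10^8 + 6.89656×10^8)/2 = 4.488×10^8 km.
At r₁ the circular-orbit speed is v₁ = √(μ/r₁) = 25.2573 km/s.
Transfer-orbit speed at r₁ (vis-viva): v_p = √[μ(2/r₁ − 1/a_t)] = 31.3096 km/s.
First burn Δv₁ = |v_p − v₁| = 6.052 km/s.
Circular speed at r₂: v₂ = √(μ/r₂) = 13.869 km/s.
Transfer-orbit speed at r₂: v_a = √[μ(2/r₂ − 1/a_t)] = 9.4404 km/s.
Second burn Δv₂ = |v₂ − v_a| = 4.429 km/s.
Total Δv = Δv₁ + Δv₂ = 10.48 km/s.

Δv = 10.48 km/s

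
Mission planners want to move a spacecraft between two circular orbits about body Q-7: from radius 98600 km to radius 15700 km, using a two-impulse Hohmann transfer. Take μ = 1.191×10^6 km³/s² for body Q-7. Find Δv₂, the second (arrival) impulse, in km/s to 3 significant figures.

Transfer-ellipse semi-major axis a_t = (r₁ + r₂)/2 = (98600 + 15700)/2 = 57150 km.
On the circular orbit at r = 15700 km, v_c = √(μ/r) = 8.70976 km/s.
Vis-viva on the transfer ellipse at r = 15700 km gives v_t = √[μ(2/r − 1/a_t)] = 11.4403 km/s.
Δv₂ = |v_t − v_c| = |11.4403 − 8.70976| = 2.731 km/s.

Δv₂ = 2.73 km/s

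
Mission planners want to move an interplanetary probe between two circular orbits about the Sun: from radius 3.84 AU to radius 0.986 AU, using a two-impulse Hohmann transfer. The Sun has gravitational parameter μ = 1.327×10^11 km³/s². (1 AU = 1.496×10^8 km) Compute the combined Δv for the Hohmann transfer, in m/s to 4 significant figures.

Δv = 13330 m/s

In km: r₁ = 3.84 × 1.496×10^8 = 5.74464×10^8 km; r₂ = 0.986 × 1.496×10^8 = 1.475056×10^8 km.
Semi-major axis of the transfer orbit: a_t = (5.74464×10^8 + 1.475056×10^8)/2 = 3.609848×10^8 km.
At r₁ the circular-orbit speed is v₁ = √(μ/r₁) = 15.1986 km/s.
Transfer-orbit speed at r₁ (vis-viva equation): v_a = √[μ(2/r₁ − 1/a_t)] = 9.71547 km/s.
First burn Δv₁ = |v_a − v₁| = 5.483 km/s.
At r₂, v₂ = √(μ/r₂) = 29.994 km/s.
Transfer-orbit speed at r₂: v_p = √[μ(2/r₂ − 1/a_t)] = 37.837 km/s.
Second burn Δv₂ = |v₂ − v_p| = 7.843 km/s.
Total Δv = Δv₁ + Δv₂ = 13.33 km/s.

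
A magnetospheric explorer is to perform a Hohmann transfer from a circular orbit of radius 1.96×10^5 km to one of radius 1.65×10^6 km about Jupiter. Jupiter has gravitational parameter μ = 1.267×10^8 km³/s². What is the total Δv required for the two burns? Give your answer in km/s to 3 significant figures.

Semi-major axis of the transfer orbit: a_t = (1.960×10^5 + 1.650×10^6)/2 = 9.230×10^5 km.
Circular speed at r₁: v₁ = √(μ/r₁) = √(1.267×10^8/1.960×10^5) = 25.425 km/s.
Transfer-orbit speed at r₁ (vis-viva equation): v_p = √[μ(2/r₁ − 1/a_t)] = 33.994 km/s.
First burn Δv₁ = |v_p − v₁| = 8.569 km/s.
Circular speed at r₂: v₂ = √(μ/r₂) = 8.763 km/s.
Transfer-orbit speed at r₂: v_a = √[μ(2/r₂ − 1/a_t)] = 4.038 km/s.
Second burn Δv₂ = |v₂ − v_a| = 4.725 km/s.
Δv = Δv₁ + Δv₂ = 8.569 + 4.725 = 13.29 km/s.

Δv = 13.3 km/s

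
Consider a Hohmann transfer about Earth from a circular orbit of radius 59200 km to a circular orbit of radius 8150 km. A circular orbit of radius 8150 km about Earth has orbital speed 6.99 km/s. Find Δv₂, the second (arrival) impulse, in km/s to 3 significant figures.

Δv₂ = 2.28 km/s

From the circular-orbit relation v² = μ/r at r = 8150 km: μ = v²r = (6.99)² × 8150 = 3.98210×10^5 km³/s².
The Hohmann ellipse has a_t = (r₁ + r₂)/2 = 33675 km.
On the circular orbit at r = 8150 km, v_c = √(μ/r) = 6.990 km/s.
Vis-viva on the transfer ellipse at r = 8150 km gives v_t = √[μ(2/r − 1/a_t)] = 9.268 km/s.
Δv₂ = |v_t − v_c| = |9.268 − 6.990| = 2.278 km/s.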